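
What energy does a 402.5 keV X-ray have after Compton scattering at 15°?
391.9795 keV

First convert energy to wavelength:
λ = hc/E, with hc ≈ 1239.842 keV·pm (i.e. 1239.842 eV·nm)

For E = 402.5 keV = 402500 eV:
λ = 1239.842 keV·pm / 402.5 keV
λ = 3.0804 pm

Calculate the Compton shift:
Δλ = λ_C(1 - cos(15°)) = 2.4263 × 0.0341
Δλ = 0.0827 pm

Final wavelength:
λ' = 3.0804 + 0.0827 = 3.1630 pm

Final energy:
E' = hc/λ' = 1239.842 / 3.1630 = 391.9795 keV

(Intermediate values are shown rounded; full precision is carried through to the final answer.)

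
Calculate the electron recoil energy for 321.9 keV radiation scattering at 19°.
10.6811 keV

By energy conservation: K_e = E_initial - E_final

First find the scattered photon energy:
Initial wavelength: λ = hc/E = 3.8516 pm
Compton shift: Δλ = λ_C(1 - cos(19°)) = 0.1322 pm
Final wavelength: λ' = 3.8516 + 0.1322 = 3.9838 pm
Final photon energy: E' = hc/λ' = 311.2189 keV

Electron kinetic energy:
K_e = E - E' = 321.9000 - 311.2189 = 10.6811 keV

(Intermediate values are shown rounded; full precision is carried through to the final answer.)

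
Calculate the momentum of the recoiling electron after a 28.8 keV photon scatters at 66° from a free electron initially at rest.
1.6500e-23 kg·m/s

The electron is initially at rest, so by conservation of momentum:
p⃗_e = p⃗₀ − p⃗'  (incident photon momentum minus scattered photon momentum)

Photon momentum magnitudes (p = h/λ = E/c):
λ₀ = hc/E₀ = 43.0501 pm → p₀ = h/λ₀ = 1.5392e-23 kg·m/s
Δλ = λ_C(1 − cos 66°) = 1.4394 pm
λ' = 44.4895 pm → p' = h/λ' = 1.4894e-23 kg·m/s

The scattered photon makes angle θ = 66° with the incident direction, so by the law of cosines:
|p⃗_e|² = p₀² + p'² − 2p₀p'cos θ
|p⃗_e|² = (1.5392e-23)² + (1.4894e-23)² − 2·1.5392e-23·1.4894e-23·cos(66°)
|p⃗_e| = 1.6500e-23 kg·m/s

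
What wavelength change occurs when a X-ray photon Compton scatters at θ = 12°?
0.0530 pm

Using the Compton scattering formula:
Δλ = λ_C(1 - cos θ)

where λ_C = h/(m_e·c) ≈ 2.4263 pm is the Compton wavelength of an electron.

For θ = 12°:
cos(12°) = 0.9781
1 - cos(12°) = 0.0219

Δλ = 2.4263 × 0.0219
Δλ = 0.0530 pm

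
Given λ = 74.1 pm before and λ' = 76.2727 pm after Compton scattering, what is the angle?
84.00°

First find the wavelength shift:
Δλ = λ' - λ = 76.2727 - 74.1 = 2.1727 pm

Using Δλ = λ_C(1 - cos θ), with λ_C = h/(m_e·c) ≈ 2.42631024 pm:
cos θ = 1 - Δλ/λ_C
cos θ = 1 - 2.1727/2.42631024
cos θ = 0.104525

θ = arccos(0.104525)
θ = 84.00°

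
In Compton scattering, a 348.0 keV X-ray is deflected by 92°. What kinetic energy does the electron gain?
143.8688 keV

By energy conservation: K_e = E_initial - E_final

First find the scattered photon energy:
Initial wavelength: λ = hc/E = 3.5628 pm
Compton shift: Δλ = λ_C(1 - cos(92°)) = 2.5110 pm
Final wavelength: λ' = 3.5628 + 2.5110 = 6.0738 pm
Final photon energy: E' = hc/λ' = 204.1312 keV

Electron kinetic energy:
K_e = E - E' = 348.0000 - 204.1312 = 143.8688 keV

(Intermediate values are shown rounded; full precision is carried through to the final answer.)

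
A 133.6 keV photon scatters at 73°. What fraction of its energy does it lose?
0.1561 (or 15.61%)

Calculate initial and final photon energies:

Initial: E₀ = 133.6 keV → λ₀ = 9.2803 pm
Compton shift: Δλ = 1.7169 pm
Final wavelength: λ' = 10.9972 pm
Final energy: E' = 112.7418 keV

Fractional energy loss:
(E₀ - E')/E₀ = (133.6000 - 112.7418)/133.6000
= 20.8582/133.6000
= 0.1561
= 15.61%

(Intermediate values are shown rounded; full precision is carried through to the final answer.)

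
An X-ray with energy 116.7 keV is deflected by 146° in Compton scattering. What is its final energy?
82.3159 keV

First convert energy to wavelength:
λ = hc/E, with hc ≈ 1239.842 keV·pm (i.e. 1239.842 eV·nm)

For E = 116.7 keV = 116700 eV:
λ = 1239.842 keV·pm / 116.7 keV
λ = 10.6242 pm

Calculate the Compton shift:
Δλ = λ_C(1 - cos(146°)) = 2.4263 × 1.8290
Δλ = 4.4378 pm

Final wavelength:
λ' = 10.6242 + 4.4378 = 15.0620 pm

Final energy:
E' = hc/λ' = 1239.842 / 15.0620 = 82.3159 keV

(Intermediate values are shown rounded; full precision is carried through to the final answer.)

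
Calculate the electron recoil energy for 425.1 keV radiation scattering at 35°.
55.5916 keV

By energy conservation: K_e = E_initial - E_final

First find the scattered photon energy:
Initial wavelength: λ = hc/E = 2.9166 pm
Compton shift: Δλ = λ_C(1 - cos(35°)) = 0.4388 pm
Final wavelength: λ' = 2.9166 + 0.4388 = 3.3554 pm
Final photon energy: E' = hc/λ' = 369.5084 keV

Electron kinetic energy:
K_e = E - E' = 425.1000 - 369.5084 = 55.5916 keV

(Intermediate values are shown rounded; full precision is carried through to the final answer.)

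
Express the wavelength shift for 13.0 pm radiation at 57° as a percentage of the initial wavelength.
8.4988%

Calculate the Compton shift:
Δλ = λ_C(1 - cos(57°))
Δλ = 2.4263 × (1 - cos(57°))
Δλ = 2.4263 × 0.4554
Δλ = 1.1048 pm

Percentage change:
(Δλ/λ₀) × 100 = (1.1048/13.0) × 100
= 8.4988%

(Intermediate values are shown rounded; full precision is carried through to the final answer.)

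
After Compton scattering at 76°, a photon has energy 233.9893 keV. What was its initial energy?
358.4001 keV

Convert final energy to wavelength (hc ≈ 1239.842 keV·pm):
λ' = hc/E' = 1239.842 / 233.9893 = 5.2987 pm

Calculate the Compton shift:
Δλ = λ_C(1 - cos(76°))
Δλ = 2.4263 × (1 - cos(76°))
Δλ = 1.8393 pm

Initial wavelength:
λ = λ' - Δλ = 5.2987 - 1.8393 = 3.4594 pm

Initial energy:
E = hc/λ = 1239.842 / 3.4594 = 358.4001 keV

(Intermediate values are shown rounded; full precision is carried through to the final answer.)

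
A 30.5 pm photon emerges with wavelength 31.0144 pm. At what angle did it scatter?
38.00°

First find the wavelength shift:
Δλ = λ' - λ = 31.0144 - 30.5 = 0.5144 pm

Using Δλ = λ_C(1 - cos θ), with λ_C = h/(m_e·c) ≈ 2.42631024 pm:
cos θ = 1 - Δλ/λ_C
cos θ = 1 - 0.5144/2.42631024
cos θ = 0.787991

θ = arccos(0.787991)
θ = 38.00°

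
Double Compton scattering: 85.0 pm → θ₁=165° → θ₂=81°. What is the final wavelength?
91.8167 pm

Apply Compton shift twice:

First scattering at θ₁ = 165°:
Δλ₁ = λ_C(1 - cos(165°))
Δλ₁ = 2.4263 × 1.9659
Δλ₁ = 4.7699 pm

After first scattering:
λ₁ = 85.0 + 4.7699 = 89.7699 pm

Second scattering at θ₂ = 81°:
Δλ₂ = λ_C(1 - cos(81°))
Δλ₂ = 2.4263 × 0.8436
Δλ₂ = 2.0468 pm

Final wavelength:
λ₂ = 89.7699 + 2.0468 = 91.8167 pm

Total shift: Δλ_total = 4.7699 + 2.0468 = 6.8167 pm

(Intermediate values are shown rounded; full precision is carried through to the final answer.)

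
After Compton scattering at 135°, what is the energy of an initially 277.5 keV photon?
144.0024 keV

First convert energy to wavelength:
λ = hc/E, with hc ≈ 1239.842 keV·pm (i.e. 1239.842 eV·nm)

For E = 277.5 keV = 277500 eV:
λ = 1239.842 keV·pm / 277.5 keV
λ = 4.4679 pm

Calculate the Compton shift:
Δλ = λ_C(1 - cos(135°)) = 2.4263 × 1.7071
Δλ = 4.1420 pm

Final wavelength:
λ' = 4.4679 + 4.1420 = 8.6099 pm

Final energy:
E' = hc/λ' = 1239.842 / 8.6099 = 144.0024 keV

(Intermediate values are shown rounded; full precision is carried through to the final answer.)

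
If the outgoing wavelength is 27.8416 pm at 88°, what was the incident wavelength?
25.5000 pm

From λ' = λ + Δλ, we have λ = λ' - Δλ

First calculate the Compton shift:
Δλ = λ_C(1 - cos θ)
Δλ = 2.4263 × (1 - cos(88°))
Δλ = 2.4263 × 0.9651
Δλ = 2.3416 pm

Initial wavelength:
λ = λ' - Δλ
λ = 27.8416 - 2.3416
λ = 25.5000 pm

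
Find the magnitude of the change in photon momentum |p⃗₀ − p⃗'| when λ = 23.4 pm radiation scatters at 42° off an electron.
2.0044e-23 kg·m/s

Photon momentum magnitude is p = h/λ.

Initial momentum:
p₀ = h/λ = 6.6261e-34/2.3400e-11 = 2.8317e-23 kg·m/s

After scattering:
λ' = λ + Δλ = 23.4 + 0.6232 = 24.0232 pm
p' = h/λ' = 6.6261e-34/2.4023e-11 = 2.7582e-23 kg·m/s

Momentum is a vector; the scattered photon's direction makes angle θ = 42° with the incident direction. The magnitude of the vector change Δp⃗ = p⃗₀ − p⃗' is found from the law of cosines:
|Δp⃗|² = p₀² + p'² − 2p₀p'cos θ
|Δp⃗|² = (2.8317e-23)² + (2.7582e-23)² − 2·2.8317e-23·2.7582e-23·cos(42°)
|Δp⃗| = 2.0044e-23 kg·m/s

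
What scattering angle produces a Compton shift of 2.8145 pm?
99.21°

From the Compton formula Δλ = λ_C(1 - cos θ), we can solve for θ:

cos θ = 1 - Δλ/λ_C

Given:
- Δλ = 2.8145 pm
- λ_C = h/(m_e·c) ≈ 2.42631024 pm

cos θ = 1 - 2.8145/2.42631024
cos θ = 1 - 1.159992
cos θ = -0.159992

θ = arccos(-0.159992)
θ = 99.21°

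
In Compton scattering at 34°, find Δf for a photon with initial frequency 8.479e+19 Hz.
8.903e+18 Hz (decrease)

Convert frequency to wavelength (c = 299792458 m/s):
λ₀ = c/f₀ = 299792458/8.479e+19 = 3.5357054e-12 m = 3.5357 pm

Calculate Compton shift:
Δλ = λ_C(1 - cos(34°)) = 0.4148 pm

Final wavelength:
λ' = λ₀ + Δλ = 3.5357 + 0.4148 = 3.9505 pm

Final frequency:
f' = c/λ' = 299792458/3.9505133e-12 = 7.5886964e+19 Hz

Frequency shift (decrease):
Δf = f₀ - f' = 8.479e+19 - 7.5886964e+19 = 8.903e+18 Hz

(Intermediate values are shown rounded; full precision is carried through to the final answer.)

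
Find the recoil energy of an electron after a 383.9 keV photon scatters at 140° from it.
218.9082 keV

By energy conservation: K_e = E_initial - E_final

First find the scattered photon energy:
Initial wavelength: λ = hc/E = 3.2296 pm
Compton shift: Δλ = λ_C(1 - cos(140°)) = 4.2850 pm
Final wavelength: λ' = 3.2296 + 4.2850 = 7.5146 pm
Final photon energy: E' = hc/λ' = 164.9918 keV

Electron kinetic energy:
K_e = E - E' = 383.9000 - 164.9918 = 218.9082 keV

(Intermediate values are shown rounded; full precision is carried through to the final answer.)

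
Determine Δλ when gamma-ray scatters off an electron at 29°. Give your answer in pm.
0.3042 pm

Using the Compton scattering formula:
Δλ = λ_C(1 - cos θ)

where λ_C = h/(m_e·c) ≈ 2.4263 pm is the Compton wavelength of an electron.

For θ = 29°:
cos(29°) = 0.8746
1 - cos(29°) = 0.1254

Δλ = 2.4263 × 0.1254
Δλ = 0.3042 pm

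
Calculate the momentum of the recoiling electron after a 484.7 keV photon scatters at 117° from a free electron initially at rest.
3.2336e-22 kg·m/s

The electron is initially at rest, so by conservation of momentum:
p⃗_e = p⃗₀ − p⃗'  (incident photon momentum minus scattered photon momentum)

Photon momentum magnitudes (p = h/λ = E/c):
λ₀ = hc/E₀ = 2.5580 pm → p₀ = h/λ₀ = 2.5904e-22 kg·m/s
Δλ = λ_C(1 − cos 117°) = 3.5278 pm
λ' = 6.0858 pm → p' = h/λ' = 1.0888e-22 kg·m/s

The scattered photon makes angle θ = 117° with the incident direction, so by the law of cosines:
|p⃗_e|² = p₀² + p'² − 2p₀p'cos θ
|p⃗_e|² = (2.5904e-22)² + (1.0888e-22)² − 2·2.5904e-22·1.0888e-22·cos(117°)
|p⃗_e| = 3.2336e-22 kg·m/s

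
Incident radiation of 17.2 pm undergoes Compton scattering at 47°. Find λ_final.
17.9716 pm

Using the Compton scattering formula:
λ' = λ + Δλ = λ + λ_C(1 - cos θ)

Given:
- Initial wavelength λ = 17.2 pm
- Scattering angle θ = 47°
- Compton wavelength λ_C ≈ 2.4263 pm

Calculate the shift:
Δλ = 2.4263 × (1 - cos(47°))
Δλ = 2.4263 × 0.3180
Δλ = 0.7716 pm

Final wavelength:
λ' = 17.2 + 0.7716 = 17.9716 pm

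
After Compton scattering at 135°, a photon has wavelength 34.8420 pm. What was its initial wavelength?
30.7000 pm

From λ' = λ + Δλ, we have λ = λ' - Δλ

First calculate the Compton shift:
Δλ = λ_C(1 - cos θ)
Δλ = 2.4263 × (1 - cos(135°))
Δλ = 2.4263 × 1.7071
Δλ = 4.1420 pm

Initial wavelength:
λ = λ' - Δλ
λ = 34.8420 - 4.1420
λ = 30.7000 pm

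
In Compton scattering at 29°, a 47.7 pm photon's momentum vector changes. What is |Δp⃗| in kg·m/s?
6.9346e-24 kg·m/s

Photon momentum magnitude is p = h/λ.

Initial momentum:
p₀ = h/λ = 6.6261e-34/4.7700e-11 = 1.3891e-23 kg·m/s

After scattering:
λ' = λ + Δλ = 47.7 + 0.3042 = 48.0042 pm
p' = h/λ' = 6.6261e-34/4.8004e-11 = 1.3803e-23 kg·m/s

Momentum is a vector; the scattered photon's direction makes angle θ = 29° with the incident direction. The magnitude of the vector change Δp⃗ = p⃗₀ − p⃗' is found from the law of cosines:
|Δp⃗|² = p₀² + p'² − 2p₀p'cos θ
|Δp⃗|² = (1.3891e-23)² + (1.3803e-23)² − 2·1.3891e-23·1.3803e-23·cos(29°)
|Δp⃗| = 6.9346e-24 kg·m/s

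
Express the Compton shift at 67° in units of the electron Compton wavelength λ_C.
0.6093 λ_C

The Compton shift formula is:
Δλ = λ_C(1 - cos θ)

Dividing both sides by λ_C:
Δλ/λ_C = 1 - cos θ

For θ = 67°:
Δλ/λ_C = 1 - cos(67°)
Δλ/λ_C = 1 - 0.3907
Δλ/λ_C = 0.6093

This means the shift is 0.6093 × λ_C = 1.4783 pm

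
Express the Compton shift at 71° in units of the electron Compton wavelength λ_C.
0.6744 λ_C

The Compton shift formula is:
Δλ = λ_C(1 - cos θ)

Dividing both sides by λ_C:
Δλ/λ_C = 1 - cos θ

For θ = 71°:
Δλ/λ_C = 1 - cos(71°)
Δλ/λ_C = 1 - 0.3256
Δλ/λ_C = 0.6744

This means the shift is 0.6744 × λ_C = 1.6364 pm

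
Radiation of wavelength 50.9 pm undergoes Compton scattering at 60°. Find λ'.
52.1132 pm

Using the Compton formula: λ' = λ + λ_C(1 − cos θ)

For θ = 60°, cos θ = 1/2 (exact) = 0.5000, so:
1 − cos 60° = 1 − (1/2) = 0.5000

Δλ = λ_C × 0.5000 = 2.4263 × 0.5000 = 1.2132 pm

λ' = 50.9 + 1.2132 = 52.1132 pm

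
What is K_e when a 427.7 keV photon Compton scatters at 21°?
22.5247 keV

By energy conservation: K_e = E_initial - E_final

First find the scattered photon energy:
Initial wavelength: λ = hc/E = 2.8989 pm
Compton shift: Δλ = λ_C(1 - cos(21°)) = 0.1612 pm
Final wavelength: λ' = 2.8989 + 0.1612 = 3.0600 pm
Final photon energy: E' = hc/λ' = 405.1753 keV

Electron kinetic energy:
K_e = E - E' = 427.7000 - 405.1753 = 22.5247 keV

(Intermediate values are shown rounded; full precision is carried through to the final answer.)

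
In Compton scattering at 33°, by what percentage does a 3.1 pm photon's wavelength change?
12.6269%

Calculate the Compton shift:
Δλ = λ_C(1 - cos(33°))
Δλ = 2.4263 × (1 - cos(33°))
Δλ = 2.4263 × 0.1613
Δλ = 0.3914 pm

Percentage change:
(Δλ/λ₀) × 100 = (0.3914/3.1) × 100
= 12.6269%

(Intermediate values are shown rounded; full precision is carried through to the final answer.)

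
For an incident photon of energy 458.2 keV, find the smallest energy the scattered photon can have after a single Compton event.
164.0324 keV (at θ = 180°)

The scattered photon has minimum energy when its wavelength is maximum, i.e., when the Compton shift Δλ = λ_C(1 − cos θ) is maximum. This occurs at θ = 180° (backscattering), giving Δλ_max = 2λ_C = 4.8526 pm.

Initial wavelength: λ₀ = hc/E₀ = 2.7059 pm
Maximum final wavelength: λ'_max = λ₀ + 2λ_C = 2.7059 + 4.8526 = 7.5585 pm
Minimum final energy: E'_min = hc/λ'_max = 164.0324 keV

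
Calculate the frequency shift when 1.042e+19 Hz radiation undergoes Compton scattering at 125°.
1.221e+18 Hz (decrease)

Convert frequency to wavelength (c = 299792458 m/s):
λ₀ = c/f₀ = 299792458/1.042e+19 = 2.8770869e-11 m = 28.7709 pm

Calculate Compton shift:
Δλ = λ_C(1 - cos(125°)) = 3.8180 pm

Final wavelength:
λ' = λ₀ + Δλ = 28.7709 + 3.8180 = 32.5889 pm

Final frequency:
f' = c/λ' = 299792458/3.2588854e-11 = 9.1992329e+18 Hz

Frequency shift (decrease):
Δf = f₀ - f' = 1.042e+19 - 9.1992329e+18 = 1.221e+18 Hz

(Intermediate values are shown rounded; full precision is carried through to the final answer.)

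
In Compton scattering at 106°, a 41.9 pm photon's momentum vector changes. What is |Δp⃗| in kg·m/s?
2.4399e-23 kg·m/s

Photon momentum magnitude is p = h/λ.

Initial momentum:
p₀ = h/λ = 6.6261e-34/4.1900e-11 = 1.5814e-23 kg·m/s

After scattering:
λ' = λ + Δλ = 41.9 + 3.0951 = 44.9951 pm
p' = h/λ' = 6.6261e-34/4.4995e-11 = 1.4726e-23 kg·m/s

Momentum is a vector; the scattered photon's direction makes angle θ = 106° with the incident direction. The magnitude of the vector change Δp⃗ = p⃗₀ − p⃗' is found from the law of cosines:
|Δp⃗|² = p₀² + p'² − 2p₀p'cos θ
|Δp⃗|² = (1.5814e-23)² + (1.4726e-23)² − 2·1.5814e-23·1.4726e-23·cos(106°)
|Δp⃗| = 2.4399e-23 kg·m/s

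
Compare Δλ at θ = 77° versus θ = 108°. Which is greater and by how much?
108° produces the larger shift by a factor of 1.689

Calculate both shifts using Δλ = λ_C(1 - cos θ):

For θ₁ = 77°:
Δλ₁ = 2.4263 × (1 - cos(77°))
Δλ₁ = 2.4263 × 0.7750
Δλ₁ = 1.8805 pm

For θ₂ = 108°:
Δλ₂ = 2.4263 × (1 - cos(108°))
Δλ₂ = 2.4263 × 1.3090
Δλ₂ = 3.1761 pm

The 108° angle produces the larger shift.
Ratio: 3.1761/1.8805 = 1.689

(Intermediate values are shown rounded; full precision is carried through to the final answer.)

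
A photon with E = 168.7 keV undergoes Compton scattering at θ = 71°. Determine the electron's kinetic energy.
30.7216 keV

By energy conservation: K_e = E_initial - E_final

First find the scattered photon energy:
Initial wavelength: λ = hc/E = 7.3494 pm
Compton shift: Δλ = λ_C(1 - cos(71°)) = 1.6364 pm
Final wavelength: λ' = 7.3494 + 1.6364 = 8.9858 pm
Final photon energy: E' = hc/λ' = 137.9784 keV

Electron kinetic energy:
K_e = E - E' = 168.7000 - 137.9784 = 30.7216 keV

(Intermediate values are shown rounded; full precision is carried through to the final answer.)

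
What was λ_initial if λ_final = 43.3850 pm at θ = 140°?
39.1000 pm

From λ' = λ + Δλ, we have λ = λ' - Δλ

First calculate the Compton shift:
Δλ = λ_C(1 - cos θ)
Δλ = 2.4263 × (1 - cos(140°))
Δλ = 2.4263 × 1.7660
Δλ = 4.2850 pm

Initial wavelength:
λ = λ' - Δλ
λ = 43.3850 - 4.2850
λ = 39.1000 pm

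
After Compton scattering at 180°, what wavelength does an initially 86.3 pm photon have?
91.1526 pm

Using the Compton formula: λ' = λ + λ_C(1 − cos θ)

For θ = 180°, cos θ = -1 (exact) = -1.0000, so:
1 − cos 180° = 1 − (-1) = 2.0000

Δλ = λ_C × 2.0000 = 2.4263 × 2.0000 = 4.8526 pm

λ' = 86.3 + 4.8526 = 91.1526 pm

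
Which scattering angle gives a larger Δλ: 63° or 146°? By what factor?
146° produces the larger shift by a factor of 3.350

Calculate both shifts using Δλ = λ_C(1 - cos θ):

For θ₁ = 63°:
Δλ₁ = 2.4263 × (1 - cos(63°))
Δλ₁ = 2.4263 × 0.5460
Δλ₁ = 1.3248 pm

For θ₂ = 146°:
Δλ₂ = 2.4263 × (1 - cos(146°))
Δλ₂ = 2.4263 × 1.8290
Δλ₂ = 4.4378 pm

The 146° angle produces the larger shift.
Ratio: 4.4378/1.3248 = 3.350

(Intermediate values are shown rounded; full precision is carried through to the final answer.)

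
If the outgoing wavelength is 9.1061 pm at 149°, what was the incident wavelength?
4.6000 pm

From λ' = λ + Δλ, we have λ = λ' - Δλ

First calculate the Compton shift:
Δλ = λ_C(1 - cos θ)
Δλ = 2.4263 × (1 - cos(149°))
Δλ = 2.4263 × 1.8572
Δλ = 4.5061 pm

Initial wavelength:
λ = λ' - Δλ
λ = 9.1061 - 4.5061
λ = 4.6000 pm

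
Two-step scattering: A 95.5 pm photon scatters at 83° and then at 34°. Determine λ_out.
98.0454 pm

Apply Compton shift twice:

First scattering at θ₁ = 83°:
Δλ₁ = λ_C(1 - cos(83°))
Δλ₁ = 2.4263 × 0.8781
Δλ₁ = 2.1306 pm

After first scattering:
λ₁ = 95.5 + 2.1306 = 97.6306 pm

Second scattering at θ₂ = 34°:
Δλ₂ = λ_C(1 - cos(34°))
Δλ₂ = 2.4263 × 0.1710
Δλ₂ = 0.4148 pm

Final wavelength:
λ₂ = 97.6306 + 0.4148 = 98.0454 pm

Total shift: Δλ_total = 2.1306 + 0.4148 = 2.5454 pm

(Intermediate values are shown rounded; full precision is carried through to the final answer.)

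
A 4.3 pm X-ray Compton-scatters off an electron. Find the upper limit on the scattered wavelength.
9.1526 pm (at θ = 180°)

The Compton shift is Δλ = λ_C(1 − cos θ).

Since cos θ ranges from −1 to 1, the factor (1 − cos θ) ranges from 0 to 2; the maximum shift occurs at θ = 180° (backscattering):
Δλ_max = 2λ_C = 2 × 2.4263 pm = 4.8526 pm

Maximum scattered wavelength:
λ'_max = λ₀ + Δλ_max = 4.3 + 4.8526 = 9.1526 pm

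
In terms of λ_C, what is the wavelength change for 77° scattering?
0.7750 λ_C

The Compton shift formula is:
Δλ = λ_C(1 - cos θ)

Dividing both sides by λ_C:
Δλ/λ_C = 1 - cos θ

For θ = 77°:
Δλ/λ_C = 1 - cos(77°)
Δλ/λ_C = 1 - 0.2250
Δλ/λ_C = 0.7750

This means the shift is 0.7750 × λ_C = 1.8805 pm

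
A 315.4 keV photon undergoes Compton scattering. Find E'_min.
141.1536 keV (at θ = 180°)

The scattered photon has minimum energy when its wavelength is maximum, i.e., when the Compton shift Δλ = λ_C(1 − cos θ) is maximum. This occurs at θ = 180° (backscattering), giving Δλ_max = 2λ_C = 4.8526 pm.

Initial wavelength: λ₀ = hc/E₀ = 3.9310 pm
Maximum final wavelength: λ'_max = λ₀ + 2λ_C = 3.9310 + 4.8526 = 8.7836 pm
Minimum final energy: E'_min = hc/λ'_max = 141.1536 keV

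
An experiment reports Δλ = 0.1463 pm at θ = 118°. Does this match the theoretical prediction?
No, inconsistent

Calculate the expected shift for θ = 118°:

Δλ_expected = λ_C(1 - cos(118°))
Δλ_expected = 2.4263 × (1 - cos(118°))
Δλ_expected = 2.4263 × 1.4695
Δλ_expected = 3.5654 pm

Given shift: 0.1463 pm
Expected shift: 3.5654 pm
Difference: 3.4191 pm

The values do not match. The given shift corresponds to θ ≈ 20.0°, not 118°.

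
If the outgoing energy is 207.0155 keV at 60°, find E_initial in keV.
259.6000 keV

Convert final energy to wavelength (hc ≈ 1239.842 keV·pm):
λ' = hc/E' = 1239.842 / 207.0155 = 5.9891 pm

Calculate the Compton shift:
Δλ = λ_C(1 - cos(60°))
Δλ = 2.4263 × (1 - cos(60°))
Δλ = 1.2132 pm

Initial wavelength:
λ = λ' - Δλ = 5.9891 - 1.2132 = 4.7760 pm

Initial energy:
E = hc/λ = 1239.842 / 4.7760 = 259.6000 keV

(Intermediate values are shown rounded; full precision is carried through to the final answer.)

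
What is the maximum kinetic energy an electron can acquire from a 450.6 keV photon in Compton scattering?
287.5521 keV

Maximum energy transfer occurs at θ = 180° (backscattering).

Initial photon: E₀ = 450.6 keV → λ₀ = 2.7515 pm

Maximum Compton shift (at 180°):
Δλ_max = 2λ_C = 2 × 2.4263 = 4.8526 pm

Final wavelength:
λ' = 2.7515 + 4.8526 = 7.6042 pm

Minimum photon energy (maximum energy to electron):
E'_min = hc/λ' = 163.0479 keV

Maximum electron kinetic energy:
K_max = E₀ - E'_min = 450.6000 - 163.0479 = 287.5521 keV

(Intermediate values are shown rounded; full precision is carried through to the final answer.)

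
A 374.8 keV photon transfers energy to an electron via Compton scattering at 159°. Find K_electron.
219.8096 keV

By energy conservation: K_e = E_initial - E_final

First find the scattered photon energy:
Initial wavelength: λ = hc/E = 3.3080 pm
Compton shift: Δλ = λ_C(1 - cos(159°)) = 4.6915 pm
Final wavelength: λ' = 3.3080 + 4.6915 = 7.9995 pm
Final photon energy: E' = hc/λ' = 154.9904 keV

Electron kinetic energy:
K_e = E - E' = 374.8000 - 154.9904 = 219.8096 keV

(Intermediate values are shown rounded; full precision is carried through to the final answer.)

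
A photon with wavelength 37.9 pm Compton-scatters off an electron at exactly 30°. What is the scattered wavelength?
38.2251 pm

Using the Compton formula: λ' = λ + λ_C(1 − cos θ)

For θ = 30°, cos θ = √3/2 (exact) ≈ 0.8660, so:
1 − cos 30° = 1 − (√3/2) ≈ 0.1340

Δλ = λ_C × 0.1340 = 2.4263 × 0.1340 = 0.3251 pm

λ' = 37.9 + 0.3251 = 38.2251 pm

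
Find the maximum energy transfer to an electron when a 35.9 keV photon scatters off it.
4.4228 keV

Maximum energy transfer occurs at θ = 180° (backscattering).

Initial photon: E₀ = 35.9 keV → λ₀ = 34.5360 pm

Maximum Compton shift (at 180°):
Δλ_max = 2λ_C = 2 × 2.4263 = 4.8526 pm

Final wavelength:
λ' = 34.5360 + 4.8526 = 39.3886 pm

Minimum photon energy (maximum energy to electron):
E'_min = hc/λ' = 31.4772 keV

Maximum electron kinetic energy:
K_max = E₀ - E'_min = 35.9000 - 31.4772 = 4.4228 keV

(Intermediate values are shown rounded; full precision is carried through to the final answer.)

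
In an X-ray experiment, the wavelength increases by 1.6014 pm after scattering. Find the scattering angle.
70.12°

From the Compton formula Δλ = λ_C(1 - cos θ), we can solve for θ:

cos θ = 1 - Δλ/λ_C

Given:
- Δλ = 1.6014 pm
- λ_C = h/(m_e·c) ≈ 2.42631024 pm

cos θ = 1 - 1.6014/2.42631024
cos θ = 1 - 0.660015
cos θ = 0.339985

θ = arccos(0.339985)
θ = 70.12°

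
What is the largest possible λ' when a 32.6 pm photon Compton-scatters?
37.4526 pm (at θ = 180°)

The Compton shift is Δλ = λ_C(1 − cos θ).

Since cos θ ranges from −1 to 1, the factor (1 − cos θ) ranges from 0 to 2; the maximum shift occurs at θ = 180° (backscattering):
Δλ_max = 2λ_C = 2 × 2.4263 pm = 4.8526 pm

Maximum scattered wavelength:
λ'_max = λ₀ + Δλ_max = 32.6 + 4.8526 = 37.4526 pm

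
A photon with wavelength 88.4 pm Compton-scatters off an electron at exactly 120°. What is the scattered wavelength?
92.0395 pm

Using the Compton formula: λ' = λ + λ_C(1 − cos θ)

For θ = 120°, cos θ = -1/2 (exact) = -0.5000, so:
1 − cos 120° = 1 − (-1/2) = 1.5000

Δλ = λ_C × 1.5000 = 2.4263 × 1.5000 = 3.6395 pm

λ' = 88.4 + 3.6395 = 92.0395 pm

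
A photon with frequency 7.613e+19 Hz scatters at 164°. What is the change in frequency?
4.166e+19 Hz (decrease)

Convert frequency to wavelength (c = 299792458 m/s):
λ₀ = c/f₀ = 299792458/7.613e+19 = 3.9379017e-12 m = 3.9379 pm

Calculate Compton shift:
Δλ = λ_C(1 - cos(164°)) = 4.7586 pm

Final wavelength:
λ' = λ₀ + Δλ = 3.9379 + 4.7586 = 8.6965 pm

Final frequency:
f' = c/λ' = 299792458/8.6965310e-12 = 3.4472649e+19 Hz

Frequency shift (decrease):
Δf = f₀ - f' = 7.613e+19 - 3.4472649e+19 = 4.166e+19 Hz

(Intermediate values are shown rounded; full precision is carried through to the final answer.)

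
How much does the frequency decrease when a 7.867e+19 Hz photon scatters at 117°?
3.782e+19 Hz (decrease)

Convert frequency to wavelength (c = 299792458 m/s):
λ₀ = c/f₀ = 299792458/7.867e+19 = 3.8107596e-12 m = 3.8108 pm

Calculate Compton shift:
Δλ = λ_C(1 - cos(117°)) = 3.5278 pm

Final wavelength:
λ' = λ₀ + Δλ = 3.8108 + 3.5278 = 7.3386 pm

Final frequency:
f' = c/λ' = 299792458/7.3385916e-12 = 4.0851498e+19 Hz

Frequency shift (decrease):
Δf = f₀ - f' = 7.867e+19 - 4.0851498e+19 = 3.782e+19 Hz

(Intermediate values are shown rounded; full precision is carried through to the final answer.)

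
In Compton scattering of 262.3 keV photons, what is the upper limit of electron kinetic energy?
132.8725 keV

Maximum energy transfer occurs at θ = 180° (backscattering).

Initial photon: E₀ = 262.3 keV → λ₀ = 4.7268 pm

Maximum Compton shift (at 180°):
Δλ_max = 2λ_C = 2 × 2.4263 = 4.8526 pm

Final wavelength:
λ' = 4.7268 + 4.8526 = 9.5794 pm

Minimum photon energy (maximum energy to electron):
E'_min = hc/λ' = 129.4275 keV

Maximum electron kinetic energy:
K_max = E₀ - E'_min = 262.3000 - 129.4275 = 132.8725 keV

(Intermediate values are shown rounded; full precision is carried through to the final answer.)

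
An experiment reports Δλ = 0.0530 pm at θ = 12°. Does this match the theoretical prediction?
Yes, consistent

Calculate the expected shift for θ = 12°:

Δλ_expected = λ_C(1 - cos(12°))
Δλ_expected = 2.4263 × (1 - cos(12°))
Δλ_expected = 2.4263 × 0.0219
Δλ_expected = 0.0530 pm

Given shift: 0.0530 pm
Expected shift: 0.0530 pm
Difference: 0.0000 pm

The values match. This is consistent with Compton scattering at the stated angle.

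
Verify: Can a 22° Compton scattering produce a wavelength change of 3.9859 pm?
No, inconsistent

Calculate the expected shift for θ = 22°:

Δλ_expected = λ_C(1 - cos(22°))
Δλ_expected = 2.4263 × (1 - cos(22°))
Δλ_expected = 2.4263 × 0.0728
Δλ_expected = 0.1767 pm

Given shift: 3.9859 pm
Expected shift: 0.1767 pm
Difference: 3.8092 pm

The values do not match. The given shift corresponds to θ ≈ 130.0°, not 22°.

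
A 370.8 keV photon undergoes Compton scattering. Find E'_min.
151.2682 keV (at θ = 180°)

The scattered photon has minimum energy when its wavelength is maximum, i.e., when the Compton shift Δλ = λ_C(1 − cos θ) is maximum. This occurs at θ = 180° (backscattering), giving Δλ_max = 2λ_C = 4.8526 pm.

Initial wavelength: λ₀ = hc/E₀ = 3.3437 pm
Maximum final wavelength: λ'_max = λ₀ + 2λ_C = 3.3437 + 4.8526 = 8.1963 pm
Minimum final energy: E'_min = hc/λ'_max = 151.2682 keV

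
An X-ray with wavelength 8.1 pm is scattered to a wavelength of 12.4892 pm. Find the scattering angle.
144.00°

First find the wavelength shift:
Δλ = λ' - λ = 12.4892 - 8.1 = 4.3892 pm

Using Δλ = λ_C(1 - cos θ), with λ_C = h/(m_e·c) ≈ 2.42631024 pm:
cos θ = 1 - Δλ/λ_C
cos θ = 1 - 4.3892/2.42631024
cos θ = -0.809002

θ = arccos(-0.809002)
θ = 144.00°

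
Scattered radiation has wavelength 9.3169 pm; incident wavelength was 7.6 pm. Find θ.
73.00°

First find the wavelength shift:
Δλ = λ' - λ = 9.3169 - 7.6 = 1.7169 pm

Using Δλ = λ_C(1 - cos θ), with λ_C = h/(m_e·c) ≈ 2.42631024 pm:
cos θ = 1 - Δλ/λ_C
cos θ = 1 - 1.7169/2.42631024
cos θ = 0.292382

θ = arccos(0.292382)
θ = 73.00°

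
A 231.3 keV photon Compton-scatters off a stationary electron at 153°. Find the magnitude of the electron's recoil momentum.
1.8544e-22 kg·m/s

The electron is initially at rest, so by conservation of momentum:
p⃗_e = p⃗₀ − p⃗'  (incident photon momentum minus scattered photon momentum)

Photon momentum magnitudes (p = h/λ = E/c):
λ₀ = hc/E₀ = 5.3603 pm → p₀ = h/λ₀ = 1.2361e-22 kg·m/s
Δλ = λ_C(1 − cos 153°) = 4.5882 pm
λ' = 9.9485 pm → p' = h/λ' = 6.6604e-23 kg·m/s

The scattered photon makes angle θ = 153° with the incident direction, so by the law of cosines:
|p⃗_e|² = p₀² + p'² − 2p₀p'cos θ
|p⃗_e|² = (1.2361e-22)² + (6.6604e-23)² − 2·1.2361e-22·6.6604e-23·cos(153°)
|p⃗_e| = 1.8544e-22 kg·m/s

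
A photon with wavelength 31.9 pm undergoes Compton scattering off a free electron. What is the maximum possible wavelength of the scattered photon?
36.7526 pm (at θ = 180°)

The Compton shift is Δλ = λ_C(1 − cos θ).

Since cos θ ranges from −1 to 1, the factor (1 − cos θ) ranges from 0 to 2; the maximum shift occurs at θ = 180° (backscattering):
Δλ_max = 2λ_C = 2 × 2.4263 pm = 4.8526 pm

Maximum scattered wavelength:
λ'_max = λ₀ + Δλ_max = 31.9 + 4.8526 = 36.7526 pm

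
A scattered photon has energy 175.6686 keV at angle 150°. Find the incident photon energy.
490.0000 keV

Convert final energy to wavelength (hc ≈ 1239.842 keV·pm):
λ' = hc/E' = 1239.842 / 175.6686 = 7.0578 pm

Calculate the Compton shift:
Δλ = λ_C(1 - cos(150°))
Δλ = 2.4263 × (1 - cos(150°))
Δλ = 4.5276 pm

Initial wavelength:
λ = λ' - Δλ = 7.0578 - 4.5276 = 2.5303 pm

Initial energy:
E = hc/λ = 1239.842 / 2.5303 = 490.0000 keV

(Intermediate values are shown rounded; full precision is carried through to the final answer.)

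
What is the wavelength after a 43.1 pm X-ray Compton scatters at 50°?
43.9667 pm

Using the Compton scattering formula:
λ' = λ + Δλ = λ + λ_C(1 - cos θ)

Given:
- Initial wavelength λ = 43.1 pm
- Scattering angle θ = 50°
- Compton wavelength λ_C ≈ 2.4263 pm

Calculate the shift:
Δλ = 2.4263 × (1 - cos(50°))
Δλ = 2.4263 × 0.3572
Δλ = 0.8667 pm

Final wavelength:
λ' = 43.1 + 0.8667 = 43.9667 pm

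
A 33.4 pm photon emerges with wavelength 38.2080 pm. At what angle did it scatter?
168.99°

First find the wavelength shift:
Δλ = λ' - λ = 38.2080 - 33.4 = 4.8080 pm

Using Δλ = λ_C(1 - cos θ), with λ_C = h/(m_e·c) ≈ 2.42631024 pm:
cos θ = 1 - Δλ/λ_C
cos θ = 1 - 4.8080/2.42631024
cos θ = -0.981610

θ = arccos(-0.981610)
θ = 168.99°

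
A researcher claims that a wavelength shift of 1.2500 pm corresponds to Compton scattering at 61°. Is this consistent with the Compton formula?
Yes, consistent

Calculate the expected shift for θ = 61°:

Δλ_expected = λ_C(1 - cos(61°))
Δλ_expected = 2.4263 × (1 - cos(61°))
Δλ_expected = 2.4263 × 0.5152
Δλ_expected = 1.2500 pm

Given shift: 1.2500 pm
Expected shift: 1.2500 pm
Difference: 0.0000 pm

The values match. This is consistent with Compton scattering at the stated angle.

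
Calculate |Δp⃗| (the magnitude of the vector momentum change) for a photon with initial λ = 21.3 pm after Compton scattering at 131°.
5.2162e-23 kg·m/s

Photon momentum magnitude is p = h/λ.

Initial momentum:
p₀ = h/λ = 6.6261e-34/2.1300e-11 = 3.1108e-23 kg·m/s

After scattering:
λ' = λ + Δλ = 21.3 + 4.0181 = 25.3181 pm
p' = h/λ' = 6.6261e-34/2.5318e-11 = 2.6171e-23 kg·m/s

Momentum is a vector; the scattered photon's direction makes angle θ = 131° with the incident direction. The magnitude of the vector change Δp⃗ = p⃗₀ − p⃗' is found from the law of cosines:
|Δp⃗|² = p₀² + p'² − 2p₀p'cos θ
|Δp⃗|² = (3.1108e-23)² + (2.6171e-23)² − 2·3.1108e-23·2.6171e-23·cos(131°)
|Δp⃗| = 5.2162e-23 kg·m/s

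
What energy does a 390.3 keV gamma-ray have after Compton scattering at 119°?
182.8879 keV

First convert energy to wavelength:
λ = hc/E, with hc ≈ 1239.842 keV·pm (i.e. 1239.842 eV·nm)

For E = 390.3 keV = 390300 eV:
λ = 1239.842 keV·pm / 390.3 keV
λ = 3.1766 pm

Calculate the Compton shift:
Δλ = λ_C(1 - cos(119°)) = 2.4263 × 1.4848
Δλ = 3.6026 pm

Final wavelength:
λ' = 3.1766 + 3.6026 = 6.7792 pm

Final energy:
E' = hc/λ' = 1239.842 / 6.7792 = 182.8879 keV

(Intermediate values are shown rounded; full precision is carried through to the final answer.)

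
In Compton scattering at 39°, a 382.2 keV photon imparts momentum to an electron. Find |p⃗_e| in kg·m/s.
1.2958e-22 kg·m/s

The electron is initially at rest, so by conservation of momentum:
p⃗_e = p⃗₀ − p⃗'  (incident photon momentum minus scattered photon momentum)

Photon momentum magnitudes (p = h/λ = E/c):
λ₀ = hc/E₀ = 3.2440 pm → p₀ = h/λ₀ = 2.0426e-22 kg·m/s
Δλ = λ_C(1 − cos 39°) = 0.5407 pm
λ' = 3.7847 pm → p' = h/λ' = 1.7508e-22 kg·m/s

The scattered photon makes angle θ = 39° with the incident direction, so by the law of cosines:
|p⃗_e|² = p₀² + p'² − 2p₀p'cos θ
|p⃗_e|² = (2.0426e-22)² + (1.7508e-22)² − 2·2.0426e-22·1.7508e-22·cos(39°)
|p⃗_e| = 1.2958e-22 kg·m/s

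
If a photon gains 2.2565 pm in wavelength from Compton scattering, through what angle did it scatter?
85.99°

From the Compton formula Δλ = λ_C(1 - cos θ), we can solve for θ:

cos θ = 1 - Δλ/λ_C

Given:
- Δλ = 2.2565 pm
- λ_C = h/(m_e·c) ≈ 2.42631024 pm

cos θ = 1 - 2.2565/2.42631024
cos θ = 1 - 0.930013
cos θ = 0.069987

θ = arccos(0.069987)
θ = 85.99°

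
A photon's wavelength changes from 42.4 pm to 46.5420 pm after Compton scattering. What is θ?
135.00°

First find the wavelength shift:
Δλ = λ' - λ = 46.5420 - 42.4 = 4.1420 pm

Using Δλ = λ_C(1 - cos θ), with λ_C = h/(m_e·c) ≈ 2.42631024 pm:
cos θ = 1 - Δλ/λ_C
cos θ = 1 - 4.1420/2.42631024
cos θ = -0.707119

θ = arccos(-0.707119)
θ = 135.00°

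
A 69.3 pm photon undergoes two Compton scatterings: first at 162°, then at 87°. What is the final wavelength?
76.3332 pm

Apply Compton shift twice:

First scattering at θ₁ = 162°:
Δλ₁ = λ_C(1 - cos(162°))
Δλ₁ = 2.4263 × 1.9511
Δλ₁ = 4.7339 pm

After first scattering:
λ₁ = 69.3 + 4.7339 = 74.0339 pm

Second scattering at θ₂ = 87°:
Δλ₂ = λ_C(1 - cos(87°))
Δλ₂ = 2.4263 × 0.9477
Δλ₂ = 2.2993 pm

Final wavelength:
λ₂ = 74.0339 + 2.2993 = 76.3332 pm

Total shift: Δλ_total = 4.7339 + 2.2993 = 7.0332 pm

(Intermediate values are shown rounded; full precision is carried through to the final answer.)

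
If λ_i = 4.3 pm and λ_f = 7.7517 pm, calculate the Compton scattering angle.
115.00°

First find the wavelength shift:
Δλ = λ' - λ = 7.7517 - 4.3 = 3.4517 pm

Using Δλ = λ_C(1 - cos θ), with λ_C = h/(m_e·c) ≈ 2.42631024 pm:
cos θ = 1 - Δλ/λ_C
cos θ = 1 - 3.4517/2.42631024
cos θ = -0.422613

θ = arccos(-0.422613)
θ = 115.00°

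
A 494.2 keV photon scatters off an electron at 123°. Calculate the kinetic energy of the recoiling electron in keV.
296.0333 keV

By energy conservation: K_e = E_initial - E_final

First find the scattered photon energy:
Initial wavelength: λ = hc/E = 2.5088 pm
Compton shift: Δλ = λ_C(1 - cos(123°)) = 3.7478 pm
Final wavelength: λ' = 2.5088 + 3.7478 = 6.2566 pm
Final photon energy: E' = hc/λ' = 198.1667 keV

Electron kinetic energy:
K_e = E - E' = 494.2000 - 198.1667 = 296.0333 keV

(Intermediate values are shown rounded; full precision is carried through to the final answer.)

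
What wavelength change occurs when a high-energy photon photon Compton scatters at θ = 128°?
3.9201 pm

Using the Compton scattering formula:
Δλ = λ_C(1 - cos θ)

where λ_C = h/(m_e·c) ≈ 2.4263 pm is the Compton wavelength of an electron.

For θ = 128°:
cos(128°) = -0.6157
1 - cos(128°) = 1.6157

Δλ = 2.4263 × 1.6157
Δλ = 3.9201 pm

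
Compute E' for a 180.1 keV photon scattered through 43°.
164.5224 keV

First convert energy to wavelength:
λ = hc/E, with hc ≈ 1239.842 keV·pm (i.e. 1239.842 eV·nm)

For E = 180.1 keV = 180100 eV:
λ = 1239.842 keV·pm / 180.1 keV
λ = 6.8842 pm

Calculate the Compton shift:
Δλ = λ_C(1 - cos(43°)) = 2.4263 × 0.2686
Δλ = 0.6518 pm

Final wavelength:
λ' = 6.8842 + 0.6518 = 7.5360 pm

Final energy:
E' = hc/λ' = 1239.842 / 7.5360 = 164.5224 keV

(Intermediate values are shown rounded; full precision is carried through to the final answer.)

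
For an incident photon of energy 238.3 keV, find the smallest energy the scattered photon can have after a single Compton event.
123.3001 keV (at θ = 180°)

The scattered photon has minimum energy when its wavelength is maximum, i.e., when the Compton shift Δλ = λ_C(1 − cos θ) is maximum. This occurs at θ = 180° (backscattering), giving Δλ_max = 2λ_C = 4.8526 pm.

Initial wavelength: λ₀ = hc/E₀ = 5.2029 pm
Maximum final wavelength: λ'_max = λ₀ + 2λ_C = 5.2029 + 4.8526 = 10.0555 pm
Minimum final energy: E'_min = hc/λ'_max = 123.3001 keV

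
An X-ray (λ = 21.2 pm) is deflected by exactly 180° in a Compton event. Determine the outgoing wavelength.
26.0526 pm

Using the Compton formula: λ' = λ + λ_C(1 − cos θ)

For θ = 180°, cos θ = -1 (exact) = -1.0000, so:
1 − cos 180° = 1 − (-1) = 2.0000

Δλ = λ_C × 2.0000 = 2.4263 × 2.0000 = 4.8526 pm

λ' = 21.2 + 4.8526 = 26.0526 pm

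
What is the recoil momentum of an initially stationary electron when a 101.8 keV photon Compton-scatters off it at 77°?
6.3462e-23 kg·m/s

The electron is initially at rest, so by conservation of momentum:
p⃗_e = p⃗₀ − p⃗'  (incident photon momentum minus scattered photon momentum)

Photon momentum magnitudes (p = h/λ = E/c):
λ₀ = hc/E₀ = 12.1792 pm → p₀ = h/λ₀ = 5.4405e-23 kg·m/s
Δλ = λ_C(1 − cos 77°) = 1.8805 pm
λ' = 14.0597 pm → p' = h/λ' = 4.7128e-23 kg·m/s

The scattered photon makes angle θ = 77° with the incident direction, so by the law of cosines:
|p⃗_e|² = p₀² + p'² − 2p₀p'cos θ
|p⃗_e|² = (5.4405e-23)² + (4.7128e-23)² − 2·5.4405e-23·4.7128e-23·cos(77°)
|p⃗_e| = 6.3462e-23 kg·m/s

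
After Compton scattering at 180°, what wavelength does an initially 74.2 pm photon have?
79.0526 pm

Using the Compton formula: λ' = λ + λ_C(1 − cos θ)

For θ = 180°, cos θ = -1 (exact) = -1.0000, so:
1 − cos 180° = 1 − (-1) = 2.0000

Δλ = λ_C × 2.0000 = 2.4263 × 2.0000 = 4.8526 pm

λ' = 74.2 + 4.8526 = 79.0526 pm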